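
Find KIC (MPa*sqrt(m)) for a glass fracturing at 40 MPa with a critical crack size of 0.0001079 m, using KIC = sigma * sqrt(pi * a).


Fracture toughness: KIC = sigma * sqrt(pi * a)
  pi * a = pi * 0.0001079 = 0.000338978
  sqrt(pi * a) = 0.018411
  KIC = 40 * 0.018411 = 0.736 MPa*sqrt(m)

0.736 MPa*sqrt(m)


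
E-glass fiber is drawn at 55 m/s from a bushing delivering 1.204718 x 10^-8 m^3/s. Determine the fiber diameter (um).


Cross-sectional area from continuity:
  A = Q / v = 1.204718 x 10^-8 / 55 = 2.190396 x 10^-10 m^2
Diameter from circular cross-section:
  d = sqrt(4A / pi) * 10^6 (m -> um)
  d = sqrt(4 * 2.190396 x 10^-10 / pi) * 10^6 = 16.7 um

16.7 um


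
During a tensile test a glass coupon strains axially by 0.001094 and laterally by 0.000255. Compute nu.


Poisson's ratio: nu = lateral strain / axial strain
  nu = 0.000255 / 0.001094 = 0.2331

0.2331


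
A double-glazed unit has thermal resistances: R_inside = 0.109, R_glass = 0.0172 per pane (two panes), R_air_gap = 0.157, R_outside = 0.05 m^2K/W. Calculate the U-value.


Total thermal resistance (series):
  R_total = R_in + R_glass + R_air + R_glass + R_out
  R_total = 0.109 + 0.0172 + 0.157 + 0.0172 + 0.05 = 0.3504 m^2K/W
U-value = 1 / R_total = 1 / 0.3504 = 2.854 W/m^2K

2.854 W/m^2K


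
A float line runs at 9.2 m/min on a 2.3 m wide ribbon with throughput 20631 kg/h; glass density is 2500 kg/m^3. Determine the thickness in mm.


Ribbon cross-section from mass balance:
  Volume rate = throughput / density = 20631 / 2500 = 8.2524 m^3/h
  thickness = volume rate / (speed * 60 * width), i.e.
  thickness = throughput / (60 * speed * width * density) * 1000
  thickness = 20631 / (60 * 9.2 * 2.3 * 2500) * 1000 = 6.5 mm

6.5 mm


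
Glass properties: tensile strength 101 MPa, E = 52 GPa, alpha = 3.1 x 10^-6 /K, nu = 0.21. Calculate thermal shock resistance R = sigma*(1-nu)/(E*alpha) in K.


Thermal shock resistance: R = sigma * (1 - nu) / (E * alpha)
  Numerator = 101 * (1 - 0.21) = 79.79
  Denominator = 52 * 1000 * (3.1 x 10^-6) = 0.1612
  R = 79.79 / 0.1612 = 495.0 K

495.0 K


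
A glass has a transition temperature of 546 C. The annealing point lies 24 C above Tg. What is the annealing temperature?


The annealing temperature is Tg plus the offset:
  T_anneal = 546 + 24 = 570 C

570 C


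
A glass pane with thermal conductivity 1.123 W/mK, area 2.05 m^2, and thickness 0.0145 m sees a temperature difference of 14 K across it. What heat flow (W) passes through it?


Fourier's law: Q = k * A * dT / t
  Q = 1.123 * 2.05 * 14 / 0.0145
  Q = 32.2301 / 0.0145 = 2222.8 W

2222.8 W


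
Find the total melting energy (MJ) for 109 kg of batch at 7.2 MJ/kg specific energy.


Total energy = mass * specific energy
  E = 109 * 7.2 = 784.8 MJ

784.8 MJ


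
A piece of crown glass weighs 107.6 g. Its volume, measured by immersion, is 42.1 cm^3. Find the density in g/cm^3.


Use the definition of density:
  rho = mass / volume
  rho = 107.6 / 42.1 = 2.556 g/cm^3

2.556 g/cm^3


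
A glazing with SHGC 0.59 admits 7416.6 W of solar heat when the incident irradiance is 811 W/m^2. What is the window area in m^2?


Rearrange Q = Area * SHGC * Irradiance:
  Area = Q / (SHGC * Irradiance)
  Area = 7416.6 / (0.59 * 811) = 15.5 m^2

15.5 m^2


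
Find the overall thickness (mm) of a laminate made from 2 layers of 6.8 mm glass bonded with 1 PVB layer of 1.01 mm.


Total thickness = glass contribution + PVB contribution
  Glass: 2 * 6.8 = 13.6 mm
  PVB: 1 * 1.01 = 1.01 mm
  Total = 13.6 + 1.01 = 14.61 mm

14.61 mm


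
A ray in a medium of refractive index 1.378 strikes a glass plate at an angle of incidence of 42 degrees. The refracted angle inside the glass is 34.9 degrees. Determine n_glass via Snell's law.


Apply Snell's law: n1 * sin(theta1) = n2 * sin(theta2)
  n2 = n1 * sin(theta1) / sin(theta2)
  sin(42) = 0.669131
  sin(34.9) = 0.572146
  n2 = 1.378 * 0.669131 / 0.572146 = 1.6116

1.6116


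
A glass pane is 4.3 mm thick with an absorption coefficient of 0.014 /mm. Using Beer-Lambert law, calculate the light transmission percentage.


Beer-Lambert law: T = exp(-alpha * thickness)
  exponent = -0.014 * 4.3 = -0.0602
  T = exp(-0.0602) = 0.9416
  Percentage = 0.9416 * 100 = 94.16%

94.16%


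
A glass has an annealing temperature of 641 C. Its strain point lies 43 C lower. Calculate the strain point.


Strain point = annealing point - difference:
  T_strain = 641 - 43 = 598 C

598 C


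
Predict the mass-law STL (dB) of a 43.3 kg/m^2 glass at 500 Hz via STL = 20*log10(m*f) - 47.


Mass law: STL = 20 * log10(m * f) - 47
  m * f = 43.3 * 500 = 21650
  log10(21650) = 4.33546
  STL = 20 * 4.33546 - 47 = 86.7092 - 47 = 39.7 dB

39.7 dB


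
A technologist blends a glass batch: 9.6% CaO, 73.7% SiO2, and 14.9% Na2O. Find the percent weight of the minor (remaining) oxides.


Sum the three major oxides:
  SiO2 + Na2O + CaO = 73.7 + 14.9 + 9.6 = 98.2%
Subtract from 100%:
  Others = 100 - 98.2 = 1.8%

1.8%


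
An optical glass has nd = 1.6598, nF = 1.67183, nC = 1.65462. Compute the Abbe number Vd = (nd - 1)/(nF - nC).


Abbe number formula: Vd = (nd - 1) / (nF - nC)
  nd - 1 = 1.6598 - 1 = 0.6598
  nF - nC = 1.67183 - 1.65462 = 0.01721
  Vd = 0.6598 / 0.01721 = 38.34

38.34


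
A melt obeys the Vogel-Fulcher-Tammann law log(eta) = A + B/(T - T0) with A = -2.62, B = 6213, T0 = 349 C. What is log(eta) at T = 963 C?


VFT equation: log(eta) = A + B / (T - T0)
  T - T0 = 963 - 349 = 614
  B / (T - T0) = 6213 / 614 = 10.119
  log(eta) = -2.62 + 10.119 = 7.499

7.499


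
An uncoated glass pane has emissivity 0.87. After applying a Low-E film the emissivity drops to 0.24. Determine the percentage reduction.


Percentage reduction = (1 - coated/uncoated) * 100
  Ratio = 0.24 / 0.87 = 0.2759
  Reduction = (1 - 0.2759) * 100 = 72.4%

72.4%


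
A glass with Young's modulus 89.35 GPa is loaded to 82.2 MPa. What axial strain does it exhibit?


Rearrange E = sigma / epsilon:
  epsilon = sigma / E
  E (MPa) = 89.35 * 1000 = 89350
  epsilon = 82.2 / 89350 = 0.00092

0.00092


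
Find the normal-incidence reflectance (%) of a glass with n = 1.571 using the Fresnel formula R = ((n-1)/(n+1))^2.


Fresnel reflectance at normal incidence:
  R = ((n - 1)/(n + 1))^2
  (n - 1)/(n + 1) = (1.571 - 1)/(1.571 + 1) = 0.222093
  R = 0.222093^2 = 0.0493253
  R(%) = 0.0493253 * 100 = 4.933%

4.933%


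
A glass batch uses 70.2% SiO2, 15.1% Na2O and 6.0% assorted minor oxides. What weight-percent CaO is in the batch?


Pieces sum to 100%:
  CaO = 100 - (SiO2 + Na2O + others)
  CaO = 100 - (70.2 + 15.1 + 6.0) = 8.7%

8.7%


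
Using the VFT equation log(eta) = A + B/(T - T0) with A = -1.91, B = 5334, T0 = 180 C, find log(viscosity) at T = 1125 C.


VFT equation: log(eta) = A + B / (T - T0)
  T - T0 = 1125 - 180 = 945
  B / (T - T0) = 5334 / 945 = 5.644
  log(eta) = -1.91 + 5.644 = 3.734

3.734


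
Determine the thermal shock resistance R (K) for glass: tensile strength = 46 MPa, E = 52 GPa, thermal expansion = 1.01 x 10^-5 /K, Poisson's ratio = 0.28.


Thermal shock resistance: R = sigma * (1 - nu) / (E * alpha)
  Numerator = 46 * (1 - 0.28) = 33.12
  Denominator = 52 * 1000 * (1.01 x 10^-5) = 0.5252
  R = 33.12 / 0.5252 = 63.1 K

63.1 K


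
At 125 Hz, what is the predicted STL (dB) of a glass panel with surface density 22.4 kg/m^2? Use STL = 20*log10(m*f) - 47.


Mass law: STL = 20 * log10(m * f) - 47
  m * f = 22.4 * 125 = 2800
  log10(2800) = 3.44716
  STL = 20 * 3.44716 - 47 = 68.9432 - 47 = 21.9 dB

21.9 dB


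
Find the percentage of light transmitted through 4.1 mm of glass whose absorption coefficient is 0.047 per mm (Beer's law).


Beer-Lambert law: T = exp(-alpha * thickness)
  exponent = -0.047 * 4.1 = -0.1927
  T = exp(-0.1927) = 0.8247
  Percentage = 0.8247 * 100 = 82.47%

82.47%


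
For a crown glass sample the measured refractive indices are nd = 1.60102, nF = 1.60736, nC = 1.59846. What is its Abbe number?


Abbe number formula: Vd = (nd - 1) / (nF - nC)
  nd - 1 = 1.60102 - 1 = 0.60102
  nF - nC = 1.60736 - 1.59846 = 0.0089
  Vd = 0.60102 / 0.0089 = 67.53

67.53


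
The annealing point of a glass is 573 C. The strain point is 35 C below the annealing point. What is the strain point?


Strain point = annealing point - difference:
  T_strain = 573 - 35 = 538 C

538 C


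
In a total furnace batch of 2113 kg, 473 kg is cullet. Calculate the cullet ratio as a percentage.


Cullet ratio = (cullet mass / total batch mass) * 100
  Ratio = 473 / 2113 * 100 = 22.39%

22.39%


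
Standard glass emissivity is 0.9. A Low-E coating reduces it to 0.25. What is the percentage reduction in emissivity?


Percentage reduction = (1 - coated/uncoated) * 100
  Ratio = 0.25 / 0.9 = 0.2778
  Reduction = (1 - 0.2778) * 100 = 72.2%

72.2%


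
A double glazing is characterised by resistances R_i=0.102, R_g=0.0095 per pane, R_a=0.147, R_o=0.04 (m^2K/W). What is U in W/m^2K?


Total thermal resistance (series):
  R_total = R_in + R_glass + R_air + R_glass + R_out
  R_total = 0.102 + 0.0095 + 0.147 + 0.0095 + 0.04 = 0.308 m^2K/W
U-value = 1 / R_total = 1 / 0.308 = 3.247 W/m^2K

3.247 W/m^2K


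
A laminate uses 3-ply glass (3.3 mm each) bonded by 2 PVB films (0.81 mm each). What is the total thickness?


Total thickness = glass contribution + PVB contribution
  Glass: 3 * 3.3 = 9.9 mm
  PVB: 2 * 0.81 = 1.62 mm
  Total = 9.9 + 1.62 = 11.52 mm

11.52 mm


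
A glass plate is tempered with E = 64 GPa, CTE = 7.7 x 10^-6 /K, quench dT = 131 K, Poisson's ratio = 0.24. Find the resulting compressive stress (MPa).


Tempering stress: sigma = E * alpha * dT / (1 - nu)
  E (MPa) = 64 * 1000 = 64000
  Numerator = 64000 * (7.7 x 10^-6) * 131 = 64.5568
  Denominator = 1 - 0.24 = 0.76
  sigma = 64.5568 / 0.76 = 84.9 MPa

84.9 MPa


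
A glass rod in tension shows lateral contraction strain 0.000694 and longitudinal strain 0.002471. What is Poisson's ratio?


Poisson's ratio: nu = lateral strain / axial strain
  nu = 0.000694 / 0.002471 = 0.2809

0.2809


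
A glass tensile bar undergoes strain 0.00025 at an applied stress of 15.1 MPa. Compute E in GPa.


Young's modulus: E = stress / strain
  E = 15.1 MPa / 0.00025 = 60400 MPa
Convert to GPa: 60400 / 1000 = 60.4 GPa

60.4 GPa


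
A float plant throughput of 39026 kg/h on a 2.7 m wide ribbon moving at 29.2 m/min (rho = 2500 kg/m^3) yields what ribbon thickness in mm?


Ribbon cross-section from mass balance:
  Volume rate = throughput / density = 39026 / 2500 = 15.6104 m^3/h
  thickness = volume rate / (speed * 60 * width), i.e.
  thickness = throughput / (60 * speed * width * density) * 1000
  thickness = 39026 / (60 * 29.2 * 2.7 * 2500) * 1000 = 3.3 mm

3.3 mm


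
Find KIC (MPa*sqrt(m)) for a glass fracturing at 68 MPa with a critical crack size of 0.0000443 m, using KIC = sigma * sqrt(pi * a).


Fracture toughness: KIC = sigma * sqrt(pi * a)
  pi * a = pi * 0.0000443 = 0.000139173
  sqrt(pi * a) = 0.011797
  KIC = 68 * 0.011797 = 0.802 MPa*sqrt(m)

0.802 MPa*sqrt(m)


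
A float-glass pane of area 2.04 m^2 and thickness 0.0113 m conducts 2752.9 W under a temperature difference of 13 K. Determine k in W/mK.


Fourier's law rearranged: k = Q * t / (A * dT)
  Numerator = 2752.9 * 0.0113 = 31.10777
  Denominator = 2.04 * 13 = 26.52
  k = 31.10777 / 26.52 = 1.173 W/mK

1.173 W/mK


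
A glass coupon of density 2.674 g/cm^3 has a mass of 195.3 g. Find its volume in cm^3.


Rearrange rho = m / V:
  V = m / rho
  V = 195.3 / 2.674 = 73.037 cm^3

73.037 cm^3


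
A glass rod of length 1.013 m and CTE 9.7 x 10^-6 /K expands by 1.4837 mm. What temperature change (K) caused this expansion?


Rearrange dL = alpha * L0 * dT for dT:
  dT = dL / (alpha * L0)
  dL (m) = 1.4837 / 1000 = 0.0014837
  dT = 0.0014837 / ((9.7 x 10^-6) * 1.013) = 151.0 K

151.0 K


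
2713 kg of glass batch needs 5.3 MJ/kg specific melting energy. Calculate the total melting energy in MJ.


Total energy = mass * specific energy
  E = 2713 * 5.3 = 14378.9 MJ

14378.9 MJ


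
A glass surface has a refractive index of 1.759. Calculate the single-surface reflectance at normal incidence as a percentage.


Fresnel reflectance at normal incidence:
  R = ((n - 1)/(n + 1))^2
  (n - 1)/(n + 1) = (1.759 - 1)/(1.759 + 1) = 0.2751
  R = 0.2751^2 = 0.07568
  R(%) = 0.07568 * 100 = 7.568%

7.568%


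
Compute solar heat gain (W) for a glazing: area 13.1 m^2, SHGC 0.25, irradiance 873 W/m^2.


Solar heat gain: Q = Area * SHGC * Irradiance
  Q = 13.1 * 0.25 * 873 = 2859.1 W

2859.1 W


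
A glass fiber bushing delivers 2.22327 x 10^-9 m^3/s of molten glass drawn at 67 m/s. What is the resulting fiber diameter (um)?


Cross-sectional area from continuity:
  A = Q / v = 2.22327 x 10^-9 / 67 = 3.318313 x 10^-11 m^2
Diameter from circular cross-section:
  d = sqrt(4A / pi) * 10^6 (m -> um)
  d = sqrt(4 * 3.318313 x 10^-11 / pi) * 10^6 = 6.5 um

6.5 um


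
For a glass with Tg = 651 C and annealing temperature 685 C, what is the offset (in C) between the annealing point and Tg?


Offset = T_anneal - Tg:
  offset = 685 - 651 = 34 C

34 C


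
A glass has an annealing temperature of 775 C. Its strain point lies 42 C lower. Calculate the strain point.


Strain point = annealing point - difference:
  T_strain = 775 - 42 = 733 C

733 C


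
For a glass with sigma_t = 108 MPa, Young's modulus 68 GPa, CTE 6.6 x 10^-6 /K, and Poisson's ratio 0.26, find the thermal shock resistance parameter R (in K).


Thermal shock resistance: R = sigma * (1 - nu) / (E * alpha)
  Numerator = 108 * (1 - 0.26) = 79.92
  Denominator = 68 * 1000 * (6.6 x 10^-6) = 0.4488
  R = 79.92 / 0.4488 = 178.1 K

178.1 K


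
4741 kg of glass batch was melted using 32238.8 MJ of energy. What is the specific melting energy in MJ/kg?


Rearrange E = m * s for s:
  s = E / m
  s = 32238.8 / 4741 = 6.8 MJ/kg

6.8 MJ/kg


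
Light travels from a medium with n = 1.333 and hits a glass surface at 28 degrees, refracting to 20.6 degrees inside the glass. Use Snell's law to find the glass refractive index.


Apply Snell's law: n1 * sin(theta1) = n2 * sin(theta2)
  n2 = n1 * sin(theta1) / sin(theta2)
  sin(28) = 0.469472
  sin(20.6) = 0.351842
  n2 = 1.333 * 0.469472 / 0.351842 = 1.7787

1.7787


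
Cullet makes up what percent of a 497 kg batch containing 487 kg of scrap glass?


Cullet ratio = (cullet mass / total batch mass) * 100
  Ratio = 487 / 497 * 100 = 97.99%

97.99%


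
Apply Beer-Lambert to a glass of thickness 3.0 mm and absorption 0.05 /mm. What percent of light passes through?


Beer-Lambert law: T = exp(-alpha * thickness)
  exponent = -0.05 * 3.0 = -0.15
  T = exp(-0.15) = 0.8607
  Percentage = 0.8607 * 100 = 86.07%

86.07%


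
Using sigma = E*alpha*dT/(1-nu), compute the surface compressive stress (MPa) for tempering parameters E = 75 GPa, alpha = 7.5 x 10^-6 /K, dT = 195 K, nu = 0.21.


Tempering stress: sigma = E * alpha * dT / (1 - nu)
  E (MPa) = 75 * 1000 = 75000
  Numerator = 75000 * (7.5 x 10^-6) * 195 = 109.6875
  Denominator = 1 - 0.21 = 0.79
  sigma = 109.6875 / 0.79 = 138.8 MPa

138.8 MPa


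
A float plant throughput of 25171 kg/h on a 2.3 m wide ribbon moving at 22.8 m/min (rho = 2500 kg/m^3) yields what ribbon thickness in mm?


Ribbon cross-section from mass balance:
  Volume rate = throughput / density = 25171 / 2500 = 10.0684 m^3/h
  thickness = volume rate / (speed * 60 * width), i.e.
  thickness = throughput / (60 * speed * width * density) * 1000
  thickness = 25171 / (60 * 22.8 * 2.3 * 2500) * 1000 = 3.2 mm

3.2 mm


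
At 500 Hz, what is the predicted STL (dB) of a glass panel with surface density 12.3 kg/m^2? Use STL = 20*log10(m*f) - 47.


Mass law: STL = 20 * log10(m * f) - 47
  m * f = 12.3 * 500 = 6150
  log10(6150) = 3.78888
  STL = 20 * 3.78888 - 47 = 75.7776 - 47 = 28.8 dB

28.8 dB


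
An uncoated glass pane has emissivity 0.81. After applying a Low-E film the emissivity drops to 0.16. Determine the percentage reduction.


Percentage reduction = (1 - coated/uncoated) * 100
  Ratio = 0.16 / 0.81 = 0.1975
  Reduction = (1 - 0.1975) * 100 = 80.2%

80.2%


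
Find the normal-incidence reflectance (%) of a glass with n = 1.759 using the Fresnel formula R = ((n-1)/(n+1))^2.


Fresnel reflectance at normal incidence:
  R = ((n - 1)/(n + 1))^2
  (n - 1)/(n + 1) = (1.759 - 1)/(1.759 + 1) = 0.2751
  R = 0.2751^2 = 0.07568
  R(%) = 0.07568 * 100 = 7.568%

7.568%


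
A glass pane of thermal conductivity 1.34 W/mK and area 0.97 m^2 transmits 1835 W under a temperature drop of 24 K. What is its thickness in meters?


Fourier's law: t = k * A * dT / Q
  t = 1.34 * 0.97 * 24 / 1835
  t = 31.1952 / 1835 = 0.017 m

0.017 m


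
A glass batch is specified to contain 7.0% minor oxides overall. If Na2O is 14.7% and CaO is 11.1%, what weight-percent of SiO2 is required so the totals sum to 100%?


Known pieces sum to 100%:
  SiO2 = 100 - (others + Na2O + CaO)
  SiO2 = 100 - (7.0 + 14.7 + 11.1) = 67.2%

67.2%


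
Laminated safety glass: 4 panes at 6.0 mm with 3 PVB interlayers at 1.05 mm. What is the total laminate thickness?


Total thickness = glass contribution + PVB contribution
  Glass: 4 * 6.0 = 24.0 mm
  PVB: 3 * 1.05 = 3.15 mm
  Total = 24.0 + 3.15 = 27.15 mm

27.15 mm


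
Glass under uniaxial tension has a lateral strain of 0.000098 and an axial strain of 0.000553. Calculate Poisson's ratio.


Poisson's ratio: nu = lateral strain / axial strain
  nu = 0.000098 / 0.000553 = 0.1772

0.1772


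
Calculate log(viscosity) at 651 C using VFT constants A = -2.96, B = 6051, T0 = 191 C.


VFT equation: log(eta) = A + B / (T - T0)
  T - T0 = 651 - 191 = 460
  B / (T - T0) = 6051 / 460 = 13.154
  log(eta) = -2.96 + 13.154 = 10.194

10.194


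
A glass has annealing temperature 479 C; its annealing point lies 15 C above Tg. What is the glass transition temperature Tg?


Rearrange T_anneal = Tg + offset for Tg:
  Tg = T_anneal - offset = 479 - 15 = 464 C

464 C


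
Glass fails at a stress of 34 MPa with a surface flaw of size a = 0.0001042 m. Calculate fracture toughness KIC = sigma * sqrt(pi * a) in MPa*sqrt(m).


Fracture toughness: KIC = sigma * sqrt(pi * a)
  pi * a = pi * 0.0001042 = 0.000327354
  sqrt(pi * a) = 0.018093
  KIC = 34 * 0.018093 = 0.615 MPa*sqrt(m)

0.615 MPa*sqrt(m)


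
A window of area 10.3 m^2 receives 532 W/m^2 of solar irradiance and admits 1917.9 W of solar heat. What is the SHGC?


Rearrange Q = Area * SHGC * Irradiance:
  SHGC = Q / (Area * Irradiance)
  SHGC = 1917.9 / (10.3 * 532) = 0.35

0.35


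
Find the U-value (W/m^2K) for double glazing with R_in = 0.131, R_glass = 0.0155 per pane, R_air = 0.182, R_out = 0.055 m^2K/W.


Total thermal resistance (series):
  R_total = R_in + R_glass + R_air + R_glass + R_out
  R_total = 0.131 + 0.0155 + 0.182 + 0.0155 + 0.055 = 0.399 m^2K/W
U-value = 1 / R_total = 1 / 0.399 = 2.506 W/m^2K

2.506 W/m^2K


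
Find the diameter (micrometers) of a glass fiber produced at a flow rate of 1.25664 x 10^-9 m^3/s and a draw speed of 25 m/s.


Cross-sectional area from continuity:
  A = Q / v = 1.25664 x 10^-9 / 25 = 5.02656 x 10^-11 m^2
Diameter from circular cross-section:
  d = sqrt(4A / pi) * 10^6 (m -> um)
  d = sqrt(4 * 5.02656 x 10^-11 / pi) * 10^6 = 8.0 um

8.0 um


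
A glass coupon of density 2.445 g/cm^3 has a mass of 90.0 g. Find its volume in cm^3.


Rearrange rho = m / V:
  V = m / rho
  V = 90.0 / 2.445 = 36.81 cm^3

36.81 cm^3


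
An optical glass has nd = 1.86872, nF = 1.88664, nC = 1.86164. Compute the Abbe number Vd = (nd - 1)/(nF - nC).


Abbe number formula: Vd = (nd - 1) / (nF - nC)
  nd - 1 = 1.86872 - 1 = 0.86872
  nF - nC = 1.88664 - 1.86164 = 0.025
  Vd = 0.86872 / 0.025 = 34.75

34.75


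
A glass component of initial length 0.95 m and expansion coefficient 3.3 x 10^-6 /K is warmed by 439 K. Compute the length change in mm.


Thermal expansion formula: dL = alpha * L0 * dT
  dL = (3.3 x 10^-6) * 0.95 * 439 = 0.00137626 m
Convert to mm: 0.00137626 * 1000 = 1.3763 mm

1.3763 mm


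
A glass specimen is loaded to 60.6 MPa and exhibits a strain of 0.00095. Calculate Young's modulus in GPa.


Young's modulus: E = stress / strain
  E = 60.6 MPa / 0.00095 = 63789.47 MPa
Convert to GPa: 63789.47 / 1000 = 63.79 GPa

63.79 GPa


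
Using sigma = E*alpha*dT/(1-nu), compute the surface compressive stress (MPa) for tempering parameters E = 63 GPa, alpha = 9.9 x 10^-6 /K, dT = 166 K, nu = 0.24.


Tempering stress: sigma = E * alpha * dT / (1 - nu)
  E (MPa) = 63 * 1000 = 63000
  Numerator = 63000 * (9.9 x 10^-6) * 166 = 103.5342
  Denominator = 1 - 0.24 = 0.76
  sigma = 103.5342 / 0.76 = 136.2 MPa

136.2 MPa


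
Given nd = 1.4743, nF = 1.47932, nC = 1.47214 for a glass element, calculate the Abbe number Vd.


Abbe number formula: Vd = (nd - 1) / (nF - nC)
  nd - 1 = 1.4743 - 1 = 0.4743
  nF - nC = 1.47932 - 1.47214 = 0.00718
  Vd = 0.4743 / 0.00718 = 66.06

66.06


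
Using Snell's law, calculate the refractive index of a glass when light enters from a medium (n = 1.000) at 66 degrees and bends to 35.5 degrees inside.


Apply Snell's law: n1 * sin(theta1) = n2 * sin(theta2)
  n2 = n1 * sin(theta1) / sin(theta2)
  sin(66) = 0.913545
  sin(35.5) = 0.580703
  n2 = 1.000 * 0.913545 / 0.580703 = 1.5732

1.5732


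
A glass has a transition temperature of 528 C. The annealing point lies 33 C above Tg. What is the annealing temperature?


The annealing temperature is Tg plus the offset:
  T_anneal = 528 + 33 = 561 C

561 C


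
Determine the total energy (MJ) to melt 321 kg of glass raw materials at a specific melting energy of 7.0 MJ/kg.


Total energy = mass * specific energy
  E = 321 * 7.0 = 2247 MJ

2247 MJ


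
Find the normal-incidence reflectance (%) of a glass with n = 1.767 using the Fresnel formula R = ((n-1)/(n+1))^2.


Fresnel reflectance at normal incidence:
  R = ((n - 1)/(n + 1))^2
  (n - 1)/(n + 1) = (1.767 - 1)/(1.767 + 1) = 0.277196
  R = 0.277196^2 = 0.0768376
  R(%) = 0.0768376 * 100 = 7.684%

7.684%


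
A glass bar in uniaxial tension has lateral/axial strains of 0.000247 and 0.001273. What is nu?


Poisson's ratio: nu = lateral strain / axial strain
  nu = 0.000247 / 0.001273 = 0.194

0.194


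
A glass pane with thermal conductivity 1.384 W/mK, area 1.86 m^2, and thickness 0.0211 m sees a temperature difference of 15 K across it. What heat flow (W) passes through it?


Fourier's law: Q = k * A * dT / t
  Q = 1.384 * 1.86 * 15 / 0.0211
  Q = 38.6136 / 0.0211 = 1830 W

1830 W


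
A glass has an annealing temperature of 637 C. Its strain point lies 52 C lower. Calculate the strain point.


Strain point = annealing point - difference:
  T_strain = 637 - 52 = 585 C

585 C


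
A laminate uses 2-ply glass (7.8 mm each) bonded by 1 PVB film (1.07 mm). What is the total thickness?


Total thickness = glass contribution + PVB contribution
  Glass: 2 * 7.8 = 15.6 mm
  PVB: 1 * 1.07 = 1.07 mm
  Total = 15.6 + 1.07 = 16.67 mm

16.67 mm


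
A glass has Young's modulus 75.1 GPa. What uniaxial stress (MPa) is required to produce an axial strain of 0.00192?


Rearrange E = sigma / epsilon:
  sigma = E * epsilon
  E (MPa) = 75.1 * 1000 = 75100
  sigma = 75100 * 0.00192 = 144.19 MPa

144.19 MPa


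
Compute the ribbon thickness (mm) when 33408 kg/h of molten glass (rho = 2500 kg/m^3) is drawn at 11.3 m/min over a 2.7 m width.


Ribbon cross-section from mass balance:
  Volume rate = throughput / density = 33408 / 2500 = 13.3632 m^3/h
  thickness = volume rate / (speed * 60 * width), i.e.
  thickness = throughput / (60 * speed * width * density) * 1000
  thickness = 33408 / (60 * 11.3 * 2.7 * 2500) * 1000 = 7.3 mm

7.3 mm


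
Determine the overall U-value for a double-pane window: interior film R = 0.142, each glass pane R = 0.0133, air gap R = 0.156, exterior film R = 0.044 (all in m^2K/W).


Total thermal resistance (series):
  R_total = R_in + R_glass + R_air + R_glass + R_out
  R_total = 0.142 + 0.0133 + 0.156 + 0.0133 + 0.044 = 0.3686 m^2K/W
U-value = 1 / R_total = 1 / 0.3686 = 2.713 W/m^2K

2.713 W/m^2K


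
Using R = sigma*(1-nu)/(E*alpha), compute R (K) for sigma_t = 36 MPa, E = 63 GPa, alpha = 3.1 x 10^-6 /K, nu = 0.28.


Thermal shock resistance: R = sigma * (1 - nu) / (E * alpha)
  Numerator = 36 * (1 - 0.28) = 25.92
  Denominator = 63 * 1000 * (3.1 x 10^-6) = 0.1953
  R = 25.92 / 0.1953 = 132.7 K

132.7 K


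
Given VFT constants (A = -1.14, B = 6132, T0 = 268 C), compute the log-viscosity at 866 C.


VFT equation: log(eta) = A + B / (T - T0)
  T - T0 = 866 - 268 = 598
  B / (T - T0) = 6132 / 598 = 10.254
  log(eta) = -1.14 + 10.254 = 9.114

9.114


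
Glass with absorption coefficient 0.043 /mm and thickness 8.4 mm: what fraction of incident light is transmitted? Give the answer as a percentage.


Beer-Lambert law: T = exp(-alpha * thickness)
  exponent = -0.043 * 8.4 = -0.3612
  T = exp(-0.3612) = 0.6968
  Percentage = 0.6968 * 100 = 69.68%

69.68%


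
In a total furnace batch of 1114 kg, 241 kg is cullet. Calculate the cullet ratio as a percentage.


Cullet ratio = (cullet mass / total batch mass) * 100
  Ratio = 241 / 1114 * 100 = 21.63%

21.63%


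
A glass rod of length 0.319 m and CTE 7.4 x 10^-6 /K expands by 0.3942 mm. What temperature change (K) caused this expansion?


Rearrange dL = alpha * L0 * dT for dT:
  dT = dL / (alpha * L0)
  dL (m) = 0.3942 / 1000 = 0.0003942
  dT = 0.0003942 / ((7.4 x 10^-6) * 0.319) = 167.0 K

167.0 K


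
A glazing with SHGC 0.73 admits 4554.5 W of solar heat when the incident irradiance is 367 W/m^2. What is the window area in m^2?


Rearrange Q = Area * SHGC * Irradiance:
  Area = Q / (SHGC * Irradiance)
  Area = 4554.5 / (0.73 * 367) = 17.0 m^2

17.0 m^2


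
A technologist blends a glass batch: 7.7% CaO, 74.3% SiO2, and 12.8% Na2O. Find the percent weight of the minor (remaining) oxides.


Sum the three major oxides:
  SiO2 + Na2O + CaO = 74.3 + 12.8 + 7.7 = 94.8%
Subtract from 100%:
  Others = 100 - 94.8 = 5.2%

5.2%


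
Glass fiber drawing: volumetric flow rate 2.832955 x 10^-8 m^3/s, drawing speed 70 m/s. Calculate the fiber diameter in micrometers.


Cross-sectional area from continuity:
  A = Q / v = 2.832955 x 10^-8 / 70 = 4.047079 x 10^-10 m^2
Diameter from circular cross-section:
  d = sqrt(4A / pi) * 10^6 (m -> um)
  d = sqrt(4 * 4.047079 x 10^-10 / pi) * 10^6 = 22.7 um

22.7 um


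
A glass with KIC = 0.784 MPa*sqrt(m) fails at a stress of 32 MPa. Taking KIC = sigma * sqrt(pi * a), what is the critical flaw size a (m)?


Rearrange KIC = sigma * sqrt(pi * a):
  sqrt(pi * a) = KIC / sigma
  sqrt(pi * a) = 0.784 / 32 = 0.0245
  a = (KIC / sigma)^2 / pi
  a = 0.0245^2 / pi = 0.0001911 m

0.0001911 m


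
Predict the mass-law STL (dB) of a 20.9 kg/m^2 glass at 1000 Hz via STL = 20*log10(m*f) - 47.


Mass law: STL = 20 * log10(m * f) - 47
  m * f = 20.9 * 1000 = 20900
  log10(20900) = 4.32015
  STL = 20 * 4.32015 - 47 = 86.403 - 47 = 39.4 dB

39.4 dB


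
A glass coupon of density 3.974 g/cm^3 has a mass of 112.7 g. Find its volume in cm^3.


Rearrange rho = m / V:
  V = m / rho
  V = 112.7 / 3.974 = 28.359 cm^3

28.359 cm^3


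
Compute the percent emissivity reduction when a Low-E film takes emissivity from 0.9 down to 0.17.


Percentage reduction = (1 - coated/uncoated) * 100
  Ratio = 0.17 / 0.9 = 0.1889
  Reduction = (1 - 0.1889) * 100 = 81.1%

81.1%


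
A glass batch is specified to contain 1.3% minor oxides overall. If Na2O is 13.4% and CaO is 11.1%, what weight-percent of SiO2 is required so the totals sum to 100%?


Known pieces sum to 100%:
  SiO2 = 100 - (others + Na2O + CaO)
  SiO2 = 100 - (1.3 + 13.4 + 11.1) = 74.2%

74.2%


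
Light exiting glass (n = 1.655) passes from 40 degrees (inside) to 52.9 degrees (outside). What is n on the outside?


Apply Snell's law: n1 * sin(theta1) = n2 * sin(theta2)
  n2 = n1 * sin(theta1) / sin(theta2)
  sin(40) = 0.642788
  sin(52.9) = 0.797584
  n2 = 1.655 * 0.642788 / 0.797584 = 1.3338

1.3338


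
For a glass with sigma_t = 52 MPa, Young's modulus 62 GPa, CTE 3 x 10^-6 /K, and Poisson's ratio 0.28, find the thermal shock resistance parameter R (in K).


Thermal shock resistance: R = sigma * (1 - nu) / (E * alpha)
  Numerator = 52 * (1 - 0.28) = 37.44
  Denominator = 62 * 1000 * (3 x 10^-6) = 0.186
  R = 37.44 / 0.186 = 201.3 K

201.3 K


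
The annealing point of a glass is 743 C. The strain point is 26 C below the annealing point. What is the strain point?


Strain point = annealing point - difference:
  T_strain = 743 - 26 = 717 C

717 C


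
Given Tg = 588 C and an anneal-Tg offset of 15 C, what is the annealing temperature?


The annealing temperature is Tg plus the offset:
  T_anneal = 588 + 15 = 603 C

603 C


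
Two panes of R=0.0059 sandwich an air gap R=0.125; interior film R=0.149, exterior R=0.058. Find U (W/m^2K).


Total thermal resistance (series):
  R_total = R_in + R_glass + R_air + R_glass + R_out
  R_total = 0.149 + 0.0059 + 0.125 + 0.0059 + 0.058 = 0.3438 m^2K/W
U-value = 1 / R_total = 1 / 0.3438 = 2.909 W/m^2K

2.909 W/m^2K


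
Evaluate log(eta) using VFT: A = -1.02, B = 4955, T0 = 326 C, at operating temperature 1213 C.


VFT equation: log(eta) = A + B / (T - T0)
  T - T0 = 1213 - 326 = 887
  B / (T - T0) = 4955 / 887 = 5.586
  log(eta) = -1.02 + 5.586 = 4.566

4.566


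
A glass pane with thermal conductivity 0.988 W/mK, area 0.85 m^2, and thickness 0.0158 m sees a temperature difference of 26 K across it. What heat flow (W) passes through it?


Fourier's law: Q = k * A * dT / t
  Q = 0.988 * 0.85 * 26 / 0.0158
  Q = 21.8348 / 0.0158 = 1381.9 W

1381.9 W


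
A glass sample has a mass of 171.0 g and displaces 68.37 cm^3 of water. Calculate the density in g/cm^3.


Use the definition of density:
  rho = mass / volume
  rho = 171.0 / 68.37 = 2.501 g/cm^3

2.501 g/cm^3


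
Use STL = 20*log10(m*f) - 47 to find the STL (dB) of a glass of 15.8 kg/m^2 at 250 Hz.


Mass law: STL = 20 * log10(m * f) - 47
  m * f = 15.8 * 250 = 3950
  log10(3950) = 3.5966
  STL = 20 * 3.5966 - 47 = 71.932 - 47 = 24.9 dB

24.9 dB


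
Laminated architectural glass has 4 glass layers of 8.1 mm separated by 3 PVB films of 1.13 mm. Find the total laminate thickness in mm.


Total thickness = glass contribution + PVB contribution
  Glass: 4 * 8.1 = 32.4 mm
  PVB: 3 * 1.13 = 3.39 mm
  Total = 32.4 + 3.39 = 35.79 mm

35.79 mm


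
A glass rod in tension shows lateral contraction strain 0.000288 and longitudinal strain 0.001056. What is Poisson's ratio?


Poisson's ratio: nu = lateral strain / axial strain
  nu = 0.000288 / 0.001056 = 0.2727

0.2727


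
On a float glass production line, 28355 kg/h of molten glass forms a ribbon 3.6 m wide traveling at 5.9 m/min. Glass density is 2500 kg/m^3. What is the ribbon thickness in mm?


Ribbon cross-section from mass balance:
  Volume rate = throughput / density = 28355 / 2500 = 11.342 m^3/h
  thickness = volume rate / (speed * 60 * width), i.e.
  thickness = throughput / (60 * speed * width * density) * 1000
  thickness = 28355 / (60 * 5.9 * 3.6 * 2500) * 1000 = 8.9 mm

8.9 mm


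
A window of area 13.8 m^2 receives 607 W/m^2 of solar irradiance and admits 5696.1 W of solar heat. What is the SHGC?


Rearrange Q = Area * SHGC * Irradiance:
  SHGC = Q / (Area * Irradiance)
  SHGC = 5696.1 / (13.8 * 607) = 0.68

0.68


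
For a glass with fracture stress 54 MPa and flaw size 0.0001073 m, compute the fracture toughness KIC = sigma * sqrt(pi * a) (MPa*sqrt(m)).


Fracture toughness: KIC = sigma * sqrt(pi * a)
  pi * a = pi * 0.0001073 = 0.000337093
  sqrt(pi * a) = 0.01836
  KIC = 54 * 0.01836 = 0.991 MPa*sqrt(m)

0.991 MPa*sqrt(m)


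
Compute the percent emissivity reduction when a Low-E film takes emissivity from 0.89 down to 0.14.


Percentage reduction = (1 - coated/uncoated) * 100
  Ratio = 0.14 / 0.89 = 0.1573
  Reduction = (1 - 0.1573) * 100 = 84.3%

84.3%


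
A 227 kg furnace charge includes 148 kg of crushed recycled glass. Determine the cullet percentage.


Cullet ratio = (cullet mass / total batch mass) * 100
  Ratio = 148 / 227 * 100 = 65.2%

65.2%


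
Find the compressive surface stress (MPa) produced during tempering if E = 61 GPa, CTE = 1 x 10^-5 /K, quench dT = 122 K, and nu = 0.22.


Tempering stress: sigma = E * alpha * dT / (1 - nu)
  E (MPa) = 61 * 1000 = 61000
  Numerator = 61000 * (1 x 10^-5) * 122 = 74.42
  Denominator = 1 - 0.22 = 0.78
  sigma = 74.42 / 0.78 = 95.4 MPa

95.4 MPa


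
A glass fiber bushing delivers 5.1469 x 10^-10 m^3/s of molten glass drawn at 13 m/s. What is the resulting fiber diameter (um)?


Cross-sectional area from continuity:
  A = Q / v = 5.1469 x 10^-10 / 13 = 3.959154 x 10^-11 m^2
Diameter from circular cross-section:
  d = sqrt(4A / pi) * 10^6 (m -> um)
  d = sqrt(4 * 3.959154 x 10^-11 / pi) * 10^6 = 7.1 um

7.1 um


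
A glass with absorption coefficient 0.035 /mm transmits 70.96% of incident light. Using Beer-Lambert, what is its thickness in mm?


Rearrange T = exp(-alpha * thickness):
  thickness = -ln(T) / alpha
  T = 70.96/100 = 0.7096
  ln(T) = -0.34305
  -ln(T) = 0.34305
  thickness = 0.34305 / 0.035 = 9.8 mm

9.8 mm


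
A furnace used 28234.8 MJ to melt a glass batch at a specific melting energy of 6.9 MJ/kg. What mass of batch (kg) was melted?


Rearrange E = m * s for m:
  m = E / s
  m = 28234.8 / 6.9 = 4092.0 kg

4092.0 kg


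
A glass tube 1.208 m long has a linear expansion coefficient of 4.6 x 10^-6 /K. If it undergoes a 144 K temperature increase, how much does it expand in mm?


Thermal expansion formula: dL = alpha * L0 * dT
  dL = (4.6 x 10^-6) * 1.208 * 144 = 0.00080018 m
Convert to mm: 0.00080018 * 1000 = 0.8002 mm

0.8002 mm


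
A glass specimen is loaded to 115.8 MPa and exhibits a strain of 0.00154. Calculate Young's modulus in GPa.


Young's modulus: E = stress / strain
  E = 115.8 MPa / 0.00154 = 75194.81 MPa
Convert to GPa: 75194.81 / 1000 = 75.19 GPa

75.19 GPa


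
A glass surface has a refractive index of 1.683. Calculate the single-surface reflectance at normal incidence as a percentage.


Fresnel reflectance at normal incidence:
  R = ((n - 1)/(n + 1))^2
  (n - 1)/(n + 1) = (1.683 - 1)/(1.683 + 1) = 0.254566
  R = 0.254566^2 = 0.0648038
  R(%) = 0.0648038 * 100 = 6.48%

6.48%


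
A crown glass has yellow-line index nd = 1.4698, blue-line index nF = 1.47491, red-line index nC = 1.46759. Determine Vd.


Abbe number formula: Vd = (nd - 1) / (nF - nC)
  nd - 1 = 1.4698 - 1 = 0.4698
  nF - nC = 1.47491 - 1.46759 = 0.00732
  Vd = 0.4698 / 0.00732 = 64.18

64.18


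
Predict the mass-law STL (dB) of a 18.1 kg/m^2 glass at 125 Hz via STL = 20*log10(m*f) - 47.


Mass law: STL = 20 * log10(m * f) - 47
  m * f = 18.1 * 125 = 2262.5
  log10(2262.5) = 3.35459
  STL = 20 * 3.35459 - 47 = 67.0918 - 47 = 20.1 dB

20.1 dB


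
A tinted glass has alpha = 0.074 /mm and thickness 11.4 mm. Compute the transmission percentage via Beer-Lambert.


Beer-Lambert law: T = exp(-alpha * thickness)
  exponent = -0.074 * 11.4 = -0.8436
  T = exp(-0.8436) = 0.4302
  Percentage = 0.4302 * 100 = 43.02%

43.02%


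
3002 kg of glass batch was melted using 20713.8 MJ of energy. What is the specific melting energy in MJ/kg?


Rearrange E = m * s for s:
  s = E / m
  s = 20713.8 / 3002 = 6.9 MJ/kg

6.9 MJ/kg


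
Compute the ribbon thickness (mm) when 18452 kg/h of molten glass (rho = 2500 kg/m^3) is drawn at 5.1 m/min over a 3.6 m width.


Ribbon cross-section from mass balance:
  Volume rate = throughput / density = 18452 / 2500 = 7.3808 m^3/h
  thickness = volume rate / (speed * 60 * width), i.e.
  thickness = throughput / (60 * speed * width * density) * 1000
  thickness = 18452 / (60 * 5.1 * 3.6 * 2500) * 1000 = 6.7 mm

6.7 mm


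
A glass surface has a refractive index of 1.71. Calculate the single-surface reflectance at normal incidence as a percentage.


Fresnel reflectance at normal incidence:
  R = ((n - 1)/(n + 1))^2
  (n - 1)/(n + 1) = (1.71 - 1)/(1.71 + 1) = 0.261993
  R = 0.261993^2 = 0.0686403
  R(%) = 0.0686403 * 100 = 6.864%

6.864%


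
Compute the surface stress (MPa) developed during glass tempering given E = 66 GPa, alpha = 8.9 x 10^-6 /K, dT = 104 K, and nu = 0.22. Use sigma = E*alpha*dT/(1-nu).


Tempering stress: sigma = E * alpha * dT / (1 - nu)
  E (MPa) = 66 * 1000 = 66000
  Numerator = 66000 * (8.9 x 10^-6) * 104 = 61.0896
  Denominator = 1 - 0.22 = 0.78
  sigma = 61.0896 / 0.78 = 78.3 MPa

78.3 MPa


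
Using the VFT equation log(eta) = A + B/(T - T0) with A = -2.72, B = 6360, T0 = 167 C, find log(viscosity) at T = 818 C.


VFT equation: log(eta) = A + B / (T - T0)
  T - T0 = 818 - 167 = 651
  B / (T - T0) = 6360 / 651 = 9.77
  log(eta) = -2.72 + 9.77 = 7.05

7.05


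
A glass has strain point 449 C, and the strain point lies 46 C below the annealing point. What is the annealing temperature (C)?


T_anneal = T_strain + gap:
  T_anneal = 449 + 46 = 495 C

495 C


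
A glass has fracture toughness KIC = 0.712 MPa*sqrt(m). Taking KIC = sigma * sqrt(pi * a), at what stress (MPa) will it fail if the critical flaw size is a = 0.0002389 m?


Rearrange KIC = sigma * sqrt(pi * a):
  sigma = KIC / sqrt(pi * a)
  sqrt(pi * 0.0002389) = 0.027396
  sigma = 0.712 / 0.027396 = 25.99 MPa

25.99 MPa


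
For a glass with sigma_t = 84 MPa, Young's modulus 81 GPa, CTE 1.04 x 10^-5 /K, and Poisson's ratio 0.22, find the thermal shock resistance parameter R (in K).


Thermal shock resistance: R = sigma * (1 - nu) / (E * alpha)
  Numerator = 84 * (1 - 0.22) = 65.52
  Denominator = 81 * 1000 * (1.04 x 10^-5) = 0.8424
  R = 65.52 / 0.8424 = 77.8 K

77.8 K


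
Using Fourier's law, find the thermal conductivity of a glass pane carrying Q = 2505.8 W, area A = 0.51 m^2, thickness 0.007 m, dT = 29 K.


Fourier's law rearranged: k = Q * t / (A * dT)
  Numerator = 2505.8 * 0.007 = 17.5406
  Denominator = 0.51 * 29 = 14.79
  k = 17.5406 / 14.79 = 1.186 W/mK

1.186 W/mK


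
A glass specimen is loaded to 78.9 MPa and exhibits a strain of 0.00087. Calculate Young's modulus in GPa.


Young's modulus: E = stress / strain
  E = 78.9 MPa / 0.00087 = 90689.66 MPa
Convert to GPa: 90689.66 / 1000 = 90.69 GPa

90.69 GPa


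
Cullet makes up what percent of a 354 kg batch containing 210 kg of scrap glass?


Cullet ratio = (cullet mass / total batch mass) * 100
  Ratio = 210 / 354 * 100 = 59.32%

59.32%


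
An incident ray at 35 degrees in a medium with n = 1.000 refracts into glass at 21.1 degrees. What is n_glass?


Apply Snell's law: n1 * sin(theta1) = n2 * sin(theta2)
  n2 = n1 * sin(theta1) / sin(theta2)
  sin(35) = 0.573576
  sin(21.1) = 0.359997
  n2 = 1.000 * 0.573576 / 0.359997 = 1.5933

1.5933


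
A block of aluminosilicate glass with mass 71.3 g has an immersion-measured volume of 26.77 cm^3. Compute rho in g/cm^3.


Use the definition of density:
  rho = mass / volume
  rho = 71.3 / 26.77 = 2.663 g/cm^3

2.663 g/cm^3


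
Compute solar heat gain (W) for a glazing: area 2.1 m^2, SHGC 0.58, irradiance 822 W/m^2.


Solar heat gain: Q = Area * SHGC * Irradiance
  Q = 2.1 * 0.58 * 822 = 1001.2 W

1001.2 W


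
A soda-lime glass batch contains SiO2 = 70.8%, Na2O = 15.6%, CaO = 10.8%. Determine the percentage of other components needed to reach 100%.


Sum the three major oxides:
  SiO2 + Na2O + CaO = 70.8 + 15.6 + 10.8 = 97.2%
Subtract from 100%:
  Others = 100 - 97.2 = 2.8%

2.8%


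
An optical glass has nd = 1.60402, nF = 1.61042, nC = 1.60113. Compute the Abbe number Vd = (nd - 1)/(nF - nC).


Abbe number formula: Vd = (nd - 1) / (nF - nC)
  nd - 1 = 1.60402 - 1 = 0.60402
  nF - nC = 1.61042 - 1.60113 = 0.00929
  Vd = 0.60402 / 0.00929 = 65.02

65.02
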